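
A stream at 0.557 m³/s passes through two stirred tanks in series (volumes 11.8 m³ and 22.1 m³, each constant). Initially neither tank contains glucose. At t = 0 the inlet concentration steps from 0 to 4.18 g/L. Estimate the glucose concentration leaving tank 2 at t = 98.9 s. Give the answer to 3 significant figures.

3.48 g/L

Species balance on tank i: dCᵢ/dt = (Cᵢ₋₁ − Cᵢ)/τᵢ with τᵢ = Vᵢ/Q.
τ₁ = 11.8/0.557 = 21.185 s; τ₂ = 22.1/0.557 = 39.677 s.
Solving the cascade with C₁(0)=C₂(0)=0 gives C₂(t) = C_in[1 − (τ₁ e^(−t/τ₁) − τ₂ e^(−t/τ₂))/(τ₁ − τ₂)].
At t = 98.9: e^(−t/τ₁) = 0.0093871, e^(−t/τ₂) = 0.082692.
C₂ = 4.18·[1 − (21.185·0.0093871 − 39.677·0.082692)/(-18.492)] = 4.18·0.83333 = 3.4833 g/L.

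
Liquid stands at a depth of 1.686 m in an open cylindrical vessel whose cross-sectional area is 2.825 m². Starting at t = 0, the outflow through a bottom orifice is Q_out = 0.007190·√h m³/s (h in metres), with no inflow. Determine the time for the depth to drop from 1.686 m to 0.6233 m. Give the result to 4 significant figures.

400.0 s

With no inflow, A dh/dt = −0.007190 √h.
This is separable: 2 d(√h)/dt = −0.007190/A, so √h = √h₀ − (0.007190/(2A)) t.
t = 2A(√h₀ − √h)/0.007190 = 2·2.825·(√1.686 − √0.6233)/0.007190
  = 5.65000 × (1.29846 − 0.789494) / 0.007190 = 399.953 s.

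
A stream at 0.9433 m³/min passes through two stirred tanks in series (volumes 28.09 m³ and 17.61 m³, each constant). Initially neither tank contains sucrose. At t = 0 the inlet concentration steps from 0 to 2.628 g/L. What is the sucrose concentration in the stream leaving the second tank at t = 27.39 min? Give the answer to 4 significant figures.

Time constants: τᵢ = Vᵢ/Q for each well-mixed tank.
τ₁ = 28.09/0.9433 = 29.7784 min; τ₂ = 17.61/0.9433 = 18.6685 min.
Tank 1: C₁ = C_in(1 − e^(−t/τ₁)). Tank 2 (τ₁ ≠ τ₂): C₂ = C_in[1 − (τ₁ e^(−t/τ₁) − τ₂ e^(−t/τ₂))/(τ₁ − τ₂)].
At t = 27.39: e^(−t/τ₁) = 0.398602, e^(−t/τ₂) = 0.230575.
C₂ = 2.628·[1 − (29.7784·0.398602 − 18.6685·0.230575)/(11.1099)] = 2.628·0.319057 = 0.838482 g/L.

0.8385 g/L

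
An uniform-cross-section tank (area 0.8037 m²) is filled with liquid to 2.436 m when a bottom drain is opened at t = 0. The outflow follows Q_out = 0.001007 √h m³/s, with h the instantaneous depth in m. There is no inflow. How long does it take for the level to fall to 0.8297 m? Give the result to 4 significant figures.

1037 s

Unsteady balance on liquid volume: A dh/dt = −0.001007 √h.
Separate and integrate: 2(√h − √h₀) = −(0.001007/A) t.
t = 2A(√h₀ − √h)/0.001007 = 2·0.8037·(√2.436 − √0.8297)/0.001007
  = 1.60740 × (1.56077 − 0.910879) / 0.001007 = 1037.37 s.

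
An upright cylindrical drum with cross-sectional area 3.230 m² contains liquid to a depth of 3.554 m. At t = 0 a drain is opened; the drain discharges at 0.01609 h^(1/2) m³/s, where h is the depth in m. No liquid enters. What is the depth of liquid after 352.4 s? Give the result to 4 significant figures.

1.015 m

A dh/dt = −Q_out = −0.01609 √h.
Separate and integrate: 2(√h − √h₀) = −(0.01609/A) t.
√h = √3.554 − 0.01609·352.4/(2·3.230) = 1.88521 − 0.877727 = 1.00748.
h = 1.00748² = 1.01501 m.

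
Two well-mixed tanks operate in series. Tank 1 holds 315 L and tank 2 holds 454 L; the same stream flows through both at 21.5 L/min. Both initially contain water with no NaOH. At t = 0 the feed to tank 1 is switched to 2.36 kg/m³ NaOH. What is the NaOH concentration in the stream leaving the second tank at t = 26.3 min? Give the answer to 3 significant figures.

Each tank obeys Vᵢ dCᵢ/dt = Q(Cᵢ₋₁ − Cᵢ), so τᵢ = Vᵢ/Q.
τ₁ = 315/21.5 = 14.651 min; τ₂ = 454/21.5 = 21.116 min.
Tank 1: C₁ = C_in(1 − e^(−t/τ₁)). Tank 2 (τ₁ ≠ τ₂): C₂ = C_in[1 − (τ₁ e^(−t/τ₁) − τ₂ e^(−t/τ₂))/(τ₁ − τ₂)].
At t = 26.3: e^(−t/τ₁) = 0.16611, e^(−t/τ₂) = 0.28780.
C₂ = 2.36·[1 − (14.651·0.16611 − 21.116·0.28780)/(-6.4651)] = 2.36·0.43643 = 1.0300 kg/m³.

1.03 kg/m³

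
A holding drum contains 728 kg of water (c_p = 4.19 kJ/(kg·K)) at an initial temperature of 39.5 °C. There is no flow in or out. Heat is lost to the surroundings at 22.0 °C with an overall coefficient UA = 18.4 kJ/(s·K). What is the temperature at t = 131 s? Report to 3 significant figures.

Heat balance on the well-mixed liquid: M c_p dT/dt = −UA(T − T_amb).
dT/dt = (T_ss − T)/τ with T_ss = T_amb = 22.000 °C, τ = M c_p/UA = 728·4.19/18.4 = 165.78 s.
This is linear first-order; T(t) = T_ss + (T₀ − T_ss) e^(−t/τ).
T(131) = 22.000 + (17.500)·0.45375 = 29.941 °C.

29.9 °C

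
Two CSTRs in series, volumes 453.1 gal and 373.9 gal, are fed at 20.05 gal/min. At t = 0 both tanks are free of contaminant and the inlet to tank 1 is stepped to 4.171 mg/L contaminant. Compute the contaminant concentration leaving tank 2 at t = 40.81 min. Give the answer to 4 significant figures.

2.457 mg/L

Time constants: τᵢ = Vᵢ/Q for each well-mixed tank.
τ₁ = 453.1/20.05 = 22.5985 min; τ₂ = 373.9/20.05 = 18.6484 min.
Solving the cascade with C₁(0)=C₂(0)=0 gives C₂(t) = C_in[1 − (τ₁ e^(−t/τ₁) − τ₂ e^(−t/τ₂))/(τ₁ − τ₂)].
At t = 40.81: e^(−t/τ₁) = 0.164331, e^(−t/τ₂) = 0.112097.
C₂ = 4.171·[1 − (22.5985·0.164331 − 18.6484·0.112097)/(3.95012)] = 4.171·0.589072 = 2.45702 mg/L.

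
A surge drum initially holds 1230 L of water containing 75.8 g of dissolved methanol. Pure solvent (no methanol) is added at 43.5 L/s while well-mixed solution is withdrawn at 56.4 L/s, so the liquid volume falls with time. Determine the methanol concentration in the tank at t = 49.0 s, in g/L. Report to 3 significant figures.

0.00541 g/L

Total volume: dV/dt = Q_in − Q_out = -12.900 L/s, so V(t) = 1230 − 12.900 t and V(49.0) = 597.90 L.
No methanol enters, so dm/dt = −Q_out · (m/V).
Separate: dm/m = −Q_out dt/V(t) ⇒ ln(m/m₀) = −(Q_out/(Q_in−Q_out)) ln(V/V₀).
m = m₀ (V₀/V)^(Q_out/(Q_in−Q_out)) = 75.8 × (1230/597.90)^(-4.3721) = 3.2359 g.
C = m/V = 3.2359/597.90 = 0.0054121 g/L.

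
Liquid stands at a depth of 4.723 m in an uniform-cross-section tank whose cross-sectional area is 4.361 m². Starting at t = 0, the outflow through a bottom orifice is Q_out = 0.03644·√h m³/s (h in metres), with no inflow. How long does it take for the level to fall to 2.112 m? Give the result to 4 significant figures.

With no inflow, A dh/dt = −0.03644 √h.
Separate and integrate: 2(√h − √h₀) = −(0.03644/A) t.
t = 2A(√h₀ − √h)/0.03644 = 2·4.361·(√4.723 − √2.112)/0.03644
  = 8.72200 × (2.17325 − 1.45327) / 0.03644 = 172.328 s.

172.3 s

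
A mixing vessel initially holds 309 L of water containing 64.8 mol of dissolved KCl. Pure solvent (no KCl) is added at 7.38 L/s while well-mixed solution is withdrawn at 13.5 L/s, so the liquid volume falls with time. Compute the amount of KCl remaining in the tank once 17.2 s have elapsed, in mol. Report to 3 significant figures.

Total volume: dV/dt = Q_in − Q_out = -6.1200 L/s, so V(t) = 309 − 6.1200 t and V(17.2) = 203.74 L.
No KCl enters, so dm/dt = −Q_out · (m/V).
Separate: dm/m = −Q_out dt/V(t) ⇒ ln(m/m₀) = −(Q_out/(Q_in−Q_out)) ln(V/V₀).
m = m₀ (V₀/V)^(Q_out/(Q_in−Q_out)) = 64.8 × (309/203.74)^(-2.2059) = 25.855 mol.

25.9 mol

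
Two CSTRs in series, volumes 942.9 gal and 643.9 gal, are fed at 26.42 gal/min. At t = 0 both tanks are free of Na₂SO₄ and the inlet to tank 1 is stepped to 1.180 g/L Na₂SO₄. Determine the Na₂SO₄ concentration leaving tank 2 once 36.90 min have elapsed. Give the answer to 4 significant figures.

Time constants: τᵢ = Vᵢ/Q for each well-mixed tank.
τ₁ = 942.9/26.42 = 35.6889 min; τ₂ = 643.9/26.42 = 24.3717 min.
Solving the cascade with C₁(0)=C₂(0)=0 gives C₂(t) = C_in[1 − (τ₁ e^(−t/τ₁) − τ₂ e^(−t/τ₂))/(τ₁ − τ₂)].
At t = 36.90: e^(−t/τ₁) = 0.355605, e^(−t/τ₂) = 0.220017.
C₂ = 1.180·[1 − (35.6889·0.355605 − 24.3717·0.220017)/(11.3172)] = 1.180·0.352405 = 0.415838 g/L.

0.4158 g/L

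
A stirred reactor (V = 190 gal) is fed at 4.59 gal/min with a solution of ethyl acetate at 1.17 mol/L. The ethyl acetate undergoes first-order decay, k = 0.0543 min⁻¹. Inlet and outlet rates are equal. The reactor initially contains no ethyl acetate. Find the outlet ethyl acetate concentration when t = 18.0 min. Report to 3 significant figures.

0.272 mol/L

V dC/dt = Q(C_in − C) − k V C.
dC/dt = (Q/V) C_in − (Q/V + k) C; effective rate a = Q/V + k = 0.024158 + 0.0543 = 0.078458 min⁻¹.
C_ss = Q C_in/(Q + kV) = 0.36025 mol/L; C(t) = C_ss + (C₀ − C_ss) e^(−a t).
C(18.0) = 0.36025 + (-0.36025)·e^(−0.078458·18.0) = 0.36025 + (-0.36025)·0.24360 = 0.27250 mol/L.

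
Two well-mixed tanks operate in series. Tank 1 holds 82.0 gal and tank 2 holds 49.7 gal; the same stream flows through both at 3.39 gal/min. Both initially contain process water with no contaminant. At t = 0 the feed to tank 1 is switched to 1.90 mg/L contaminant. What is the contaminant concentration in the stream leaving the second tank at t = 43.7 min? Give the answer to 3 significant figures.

1.26 mg/L

Each tank obeys Vᵢ dCᵢ/dt = Q(Cᵢ₋₁ − Cᵢ), so τᵢ = Vᵢ/Q.
τ₁ = 82.0/3.39 = 24.189 min; τ₂ = 49.7/3.39 = 14.661 min.
Tank 1: C₁ = C_in(1 − e^(−t/τ₁)). Tank 2 (τ₁ ≠ τ₂): C₂ = C_in[1 − (τ₁ e^(−t/τ₁) − τ₂ e^(−t/τ₂))/(τ₁ − τ₂)].
At t = 43.7: e^(−t/τ₁) = 0.16421, e^(−t/τ₂) = 0.050755.
C₂ = 1.90·[1 − (24.189·0.16421 − 14.661·0.050755)/(9.5280)] = 1.90·0.66122 = 1.2563 mg/L.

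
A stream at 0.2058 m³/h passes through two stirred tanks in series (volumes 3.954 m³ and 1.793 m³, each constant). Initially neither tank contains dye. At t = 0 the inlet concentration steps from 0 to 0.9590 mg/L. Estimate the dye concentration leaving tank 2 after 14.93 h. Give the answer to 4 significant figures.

Species balance on tank i: dCᵢ/dt = (Cᵢ₋₁ − Cᵢ)/τᵢ with τᵢ = Vᵢ/Q.
τ₁ = 3.954/0.2058 = 19.2128 h; τ₂ = 1.793/0.2058 = 8.71234 h.
Tank 1: C₁ = C_in(1 − e^(−t/τ₁)). Tank 2 (τ₁ ≠ τ₂): C₂ = C_in[1 − (τ₁ e^(−t/τ₁) − τ₂ e^(−t/τ₂))/(τ₁ − τ₂)].
At t = 14.93: e^(−t/τ₁) = 0.459744, e^(−t/τ₂) = 0.180205.
C₂ = 0.9590·[1 − (19.2128·0.459744 − 8.71234·0.180205)/(10.5005)] = 0.9590·0.308320 = 0.295679 mg/L.

0.2957 mg/L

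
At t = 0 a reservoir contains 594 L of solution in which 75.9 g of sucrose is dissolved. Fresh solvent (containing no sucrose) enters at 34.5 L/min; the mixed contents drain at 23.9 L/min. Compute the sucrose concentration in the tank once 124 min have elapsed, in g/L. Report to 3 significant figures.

0.00286 g/L

Total volume: dV/dt = Q_in − Q_out = 10.600 L/min, so V(t) = 594 + 10.600 t and V(124) = 1908.4 L.
No sucrose enters, so dm/dt = −Q_out · (m/V).
dm/m = −Q_out dt/(V₀ + 10.600 t); integrating gives ln(m/m₀) = −(Q_out/(Q_in−Q_out)) ln(V/V₀).
m = m₀ (V₀/V)^(Q_out/(Q_in−Q_out)) = 75.9 × (594/1908.4)^(2.2547) = 5.4622 g.
C = m/V = 5.4622/1908.4 = 0.0028622 g/L.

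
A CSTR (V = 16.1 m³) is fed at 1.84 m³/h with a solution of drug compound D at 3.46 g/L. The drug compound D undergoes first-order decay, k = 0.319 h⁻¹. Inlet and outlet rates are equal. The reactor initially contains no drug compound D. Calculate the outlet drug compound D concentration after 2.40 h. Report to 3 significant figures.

Species balance: V dC/dt = Q C_in − Q C − k V C.
This is linear with rate a = Q/V + k = 0.43329 h⁻¹.
C_ss = Q C_in/(Q + kV) = 0.91263 g/L; C(t) = C_ss + (C₀ − C_ss) e^(−a t).
C(2.40) = 0.91263 + (-0.91263)·e^(−0.43329·2.40) = 0.91263 + (-0.91263)·0.35350 = 0.59002 g/L.

0.590 g/L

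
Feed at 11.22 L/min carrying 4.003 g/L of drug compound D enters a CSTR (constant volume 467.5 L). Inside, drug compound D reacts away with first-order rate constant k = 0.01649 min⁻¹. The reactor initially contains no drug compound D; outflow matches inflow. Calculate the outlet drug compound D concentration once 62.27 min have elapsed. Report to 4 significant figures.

2.182 g/L

Species balance: V dC/dt = Q C_in − Q C − k V C.
This is linear with rate a = Q/V + k = 0.0404900 min⁻¹.
C_ss = Q C_in/(Q + kV) = 2.37273 g/L; C(t) = C_ss + (C₀ − C_ss) e^(−a t).
C(62.27) = 2.37273 + (-2.37273)·e^(−0.0404900·62.27) = 2.37273 + (-2.37273)·0.0803541 = 2.18208 g/L.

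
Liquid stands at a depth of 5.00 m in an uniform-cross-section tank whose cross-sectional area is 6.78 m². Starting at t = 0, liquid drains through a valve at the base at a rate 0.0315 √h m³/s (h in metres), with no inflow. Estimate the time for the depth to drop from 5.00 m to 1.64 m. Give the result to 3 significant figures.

411 s

Volume balance on the tank: A dh/dt = −0.0315 √h.
This is separable: 2 d(√h)/dt = −0.0315/A, so √h = √h₀ − (0.0315/(2A)) t.
t = 2A(√h₀ − √h)/0.0315 = 2·6.78·(√5.00 − √1.64)/0.0315
  = 13.560 × (2.2361 − 1.2806) / 0.0315 = 411.30 s.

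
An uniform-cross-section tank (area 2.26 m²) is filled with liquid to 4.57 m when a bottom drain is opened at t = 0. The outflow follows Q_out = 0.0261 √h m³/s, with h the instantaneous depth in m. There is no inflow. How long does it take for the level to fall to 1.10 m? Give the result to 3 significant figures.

189 s

Accumulation of liquid (constant cross-section A): A dh/dt = −0.0261 √h.
Separate and integrate: 2(√h − √h₀) = −(0.0261/A) t.
t = 2A(√h₀ − √h)/0.0261 = 2·2.26·(√4.57 − √1.10)/0.0261
  = 4.5200 × (2.1378 − 1.0488) / 0.0261 = 188.58 s.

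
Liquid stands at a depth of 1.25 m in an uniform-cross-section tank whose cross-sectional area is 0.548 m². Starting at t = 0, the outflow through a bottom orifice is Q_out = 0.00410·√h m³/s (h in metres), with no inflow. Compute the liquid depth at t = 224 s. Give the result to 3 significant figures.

A dh/dt = −Q_out = −0.00410 √h.
∫ h^(−1/2) dh = −(0.00410/A) ∫ dt, giving 2√h = 2√h₀ − (0.00410/A) t.
√h = √1.25 − 0.00410·224/(2·0.548) = 1.1180 − 0.83796 = 0.28008.
h = 0.28008² = 0.078444 m.

0.0784 m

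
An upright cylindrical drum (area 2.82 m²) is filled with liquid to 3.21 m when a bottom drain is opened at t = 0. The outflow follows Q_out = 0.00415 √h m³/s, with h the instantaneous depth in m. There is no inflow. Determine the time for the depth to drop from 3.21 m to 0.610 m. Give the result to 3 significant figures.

1370 s

With no inflow, A dh/dt = −0.00415 √h.
Separate and integrate: 2(√h − √h₀) = −(0.00415/A) t.
t = 2A(√h₀ − √h)/0.00415 = 2·2.82·(√3.21 − √0.610)/0.00415
  = 5.6400 × (1.7916 − 0.78102) / 0.00415 = 1373.5 s.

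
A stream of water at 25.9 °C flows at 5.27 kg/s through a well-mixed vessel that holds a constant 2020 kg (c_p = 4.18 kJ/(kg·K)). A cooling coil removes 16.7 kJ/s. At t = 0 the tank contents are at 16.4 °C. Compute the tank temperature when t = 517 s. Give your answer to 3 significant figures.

22.9 °C

M c_p dT/dt = ṁ c_p (T_in − T) − Q̇.
Rearrange: dT/dt = (T_ss − T)/τ with τ = M/ṁ = 383.30 s and T_ss = T_in − Q̇/(ṁ c_p) = 25.142 °C.
Solution: T(t) = T_ss + (T₀ − T_ss) e^(−t/τ).
T(517) = 25.142 + (-8.7419)·e^(−517/383.30) = 25.142 + (-8.7419)·0.25955 = 22.873 °C.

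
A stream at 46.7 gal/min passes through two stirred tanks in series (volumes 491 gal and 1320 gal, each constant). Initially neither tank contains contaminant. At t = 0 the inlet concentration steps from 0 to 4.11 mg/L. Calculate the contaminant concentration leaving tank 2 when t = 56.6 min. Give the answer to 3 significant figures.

3.24 mg/L

Time constants: τᵢ = Vᵢ/Q for each well-mixed tank.
τ₁ = 491/46.7 = 10.514 min; τ₂ = 1320/46.7 = 28.266 min.
Tank 1: C₁ = C_in(1 − e^(−t/τ₁)). Tank 2 (τ₁ ≠ τ₂): C₂ = C_in[1 − (τ₁ e^(−t/τ₁) − τ₂ e^(−t/τ₂))/(τ₁ − τ₂)].
At t = 56.6: e^(−t/τ₁) = 0.0045925, e^(−t/τ₂) = 0.13501.
C₂ = 4.11·[1 − (10.514·0.0045925 − 28.266·0.13501)/(-17.752)] = 4.11·0.78775 = 3.2377 mg/L.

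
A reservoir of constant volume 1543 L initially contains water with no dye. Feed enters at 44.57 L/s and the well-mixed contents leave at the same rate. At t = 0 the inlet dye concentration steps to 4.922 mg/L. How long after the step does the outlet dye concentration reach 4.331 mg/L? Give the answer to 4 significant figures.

73.38 s

Species balance: V dC/dt = Q(C_in − C) ⇒ τ = V/Q = 34.6197 s.
C(t) = C_in + (C₀ − C_in) e^(−t/τ). Set C = 4.331 and solve for t:
e^(−t/τ) = (C − C_in)/(C₀ − C_in) = (4.331 − 4.922)/(0 − 4.922) = 0.120073
t = −τ ln(…) = 34.6197 × 2.11965 = 73.3818 s.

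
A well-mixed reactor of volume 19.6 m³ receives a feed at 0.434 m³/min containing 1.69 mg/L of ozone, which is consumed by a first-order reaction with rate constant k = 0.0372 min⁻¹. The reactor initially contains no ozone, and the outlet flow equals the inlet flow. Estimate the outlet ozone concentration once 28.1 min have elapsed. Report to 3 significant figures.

0.512 mg/L

V dC/dt = Q(C_in − C) − k V C.
dC/dt = (Q/V) C_in − (Q/V + k) C; effective rate a = Q/V + k = 0.022143 + 0.0372 = 0.059343 min⁻¹.
C_ss = Q C_in/(Q + kV) = 0.63060 mg/L; C(t) = C_ss + (C₀ − C_ss) e^(−a t).
C(28.1) = 0.63060 + (-0.63060)·e^(−0.059343·28.1) = 0.63060 + (-0.63060)·0.18871 = 0.51160 mg/L.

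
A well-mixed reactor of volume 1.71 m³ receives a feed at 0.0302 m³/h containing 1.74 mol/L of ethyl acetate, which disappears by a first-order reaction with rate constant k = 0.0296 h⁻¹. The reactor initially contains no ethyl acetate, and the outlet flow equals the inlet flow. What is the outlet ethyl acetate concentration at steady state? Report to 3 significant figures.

V dC/dt = Q(C_in − C) − k V C.
Steady state (dC/dt = 0): C_ss = Q C_in/(Q + kV) = C_in/(1 + kV/Q).
C_ss = 0.0302·1.74/(0.0302 + 0.0296·1.71) = 0.052548/0.080816 = 0.65022 mol/L.

0.650 mol/L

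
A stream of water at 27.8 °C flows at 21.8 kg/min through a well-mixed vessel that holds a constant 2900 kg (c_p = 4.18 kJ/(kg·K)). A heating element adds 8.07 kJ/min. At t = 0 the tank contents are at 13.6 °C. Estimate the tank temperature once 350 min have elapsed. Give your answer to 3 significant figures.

M c_p dT/dt = ṁ c_p (T_in − T) + Q̇.
Rearrange: dT/dt = (T_ss − T)/τ with τ = M/ṁ = 133.03 min and T_ss = T_in + Q̇/(ṁ c_p) = 27.889 °C.
Solution: T(t) = T_ss + (T₀ − T_ss) e^(−t/τ).
T(350) = 27.889 + (-14.289)·e^(−350/133.03) = 27.889 + (-14.289)·0.072004 = 26.860 °C.

26.9 °C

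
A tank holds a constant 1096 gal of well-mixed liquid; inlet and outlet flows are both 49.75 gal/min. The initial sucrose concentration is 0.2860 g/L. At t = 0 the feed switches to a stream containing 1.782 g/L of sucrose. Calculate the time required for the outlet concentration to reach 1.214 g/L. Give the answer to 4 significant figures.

21.33 min

Species balance: V dC/dt = Q(C_in − C) ⇒ τ = V/Q = 22.0302 min.
C(t) = C_in + (C₀ − C_in) e^(−t/τ). Set C = 1.214 and solve for t:
e^(−t/τ) = (C − C_in)/(C₀ − C_in) = (1.214 − 1.782)/(0.2860 − 1.782) = 0.379679
t = −τ ln(…) = 22.0302 × 0.968429 = 21.3346 min.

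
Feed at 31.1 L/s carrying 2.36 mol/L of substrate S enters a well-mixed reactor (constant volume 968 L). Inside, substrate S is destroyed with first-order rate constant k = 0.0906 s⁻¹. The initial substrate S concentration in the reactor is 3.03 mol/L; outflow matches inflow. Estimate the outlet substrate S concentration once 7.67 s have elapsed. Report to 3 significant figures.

V dC/dt = Q(C_in − C) − k V C.
dC/dt = (Q/V) C_in − (Q/V + k) C; effective rate a = Q/V + k = 0.032128 + 0.0906 = 0.12273 s⁻¹.
C_ss = Q C_in/(Q + kV) = 0.61781 mol/L; C(t) = C_ss + (C₀ − C_ss) e^(−a t).
C(7.67) = 0.61781 + (2.4122)·e^(−0.12273·7.67) = 0.61781 + (2.4122)·0.39011 = 1.5588 mol/L.

1.56 mol/L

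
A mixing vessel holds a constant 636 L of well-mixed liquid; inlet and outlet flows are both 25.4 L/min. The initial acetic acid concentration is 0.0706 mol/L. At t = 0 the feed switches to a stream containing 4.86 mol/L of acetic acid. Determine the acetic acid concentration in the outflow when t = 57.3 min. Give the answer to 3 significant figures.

4.37 mol/L

Transient balance on the dissolved component: V dC/dt = Q(C_in − C).
Time constant τ = V/Q = 636/25.4 = 25.039 min.
This is linear first-order; C(t) = C_in + (C₀ − C_in) e^(−t/τ).
C(57.3) = 4.86 + (0.0706 − 4.86)·e^(−57.3/25.039) = 4.86 + (-4.7894)·0.10143 = 4.3742 mol/L.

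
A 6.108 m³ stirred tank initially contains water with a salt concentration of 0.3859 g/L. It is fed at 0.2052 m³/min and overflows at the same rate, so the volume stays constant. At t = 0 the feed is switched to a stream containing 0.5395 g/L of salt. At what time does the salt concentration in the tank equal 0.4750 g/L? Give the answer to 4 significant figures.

Transient balance on the dissolved component: V dC/dt = Q(C_in − C), so τ = V/Q = 29.7661 min.
C(t) = C_in + (C₀ − C_in) e^(−t/τ). Set C = 0.4750 and solve for t:
e^(−t/τ) = (C − C_in)/(C₀ − C_in) = (0.4750 − 0.5395)/(0.3859 − 0.5395) = 0.419922
t = −τ ln(…) = 29.7661 × 0.867687 = 25.8276 min.

25.83 min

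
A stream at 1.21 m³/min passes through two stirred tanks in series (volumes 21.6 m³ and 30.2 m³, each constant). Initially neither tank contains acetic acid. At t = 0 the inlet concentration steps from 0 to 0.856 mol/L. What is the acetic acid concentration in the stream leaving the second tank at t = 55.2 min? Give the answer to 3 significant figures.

0.624 mol/L

Time constants: τᵢ = Vᵢ/Q for each well-mixed tank.
τ₁ = 21.6/1.21 = 17.851 min; τ₂ = 30.2/1.21 = 24.959 min.
Solving the cascade with C₁(0)=C₂(0)=0 gives C₂(t) = C_in[1 − (τ₁ e^(−t/τ₁) − τ₂ e^(−t/τ₂))/(τ₁ − τ₂)].
At t = 55.2: e^(−t/τ₁) = 0.045401, e^(−t/τ₂) = 0.10952.
C₂ = 0.856·[1 − (17.851·0.045401 − 24.959·0.10952)/(-7.1074)] = 0.856·0.72944 = 0.62440 mol/L.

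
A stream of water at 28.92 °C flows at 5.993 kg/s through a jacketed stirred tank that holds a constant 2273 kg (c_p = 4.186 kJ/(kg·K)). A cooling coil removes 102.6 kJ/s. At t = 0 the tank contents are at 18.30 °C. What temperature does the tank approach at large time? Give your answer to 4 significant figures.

First-law balance (no shaft work): M c_p dT/dt = ṁ c_p (T_in − T) − 102.6.
At steady state dT/dt = 0 ⇒ T_ss = T_in − Q̇/(ṁ c_p) = 28.92 − 102.6/(5.993·4.186) = 24.8302 °C.

24.83 °C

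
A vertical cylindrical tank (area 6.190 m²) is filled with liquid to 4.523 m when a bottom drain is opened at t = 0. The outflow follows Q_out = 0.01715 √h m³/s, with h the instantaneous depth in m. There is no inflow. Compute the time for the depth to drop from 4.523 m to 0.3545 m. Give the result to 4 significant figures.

With no inflow, A dh/dt = −0.01715 √h.
Separate and integrate: 2(√h − √h₀) = −(0.01715/A) t.
t = 2A(√h₀ − √h)/0.01715 = 2·6.190·(√4.523 − √0.3545)/0.01715
  = 12.3800 × (2.12673 − 0.595399) / 0.01715 = 1105.42 s.

1105 s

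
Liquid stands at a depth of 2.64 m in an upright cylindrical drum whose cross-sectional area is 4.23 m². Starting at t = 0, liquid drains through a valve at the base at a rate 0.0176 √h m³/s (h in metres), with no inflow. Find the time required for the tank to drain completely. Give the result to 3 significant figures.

781 s

With no inflow, A dh/dt = −0.0176 √h.
∫ h^(−1/2) dh = −(0.0176/A) ∫ dt, giving 2√h = 2√h₀ − (0.0176/A) t.
Tank is empty when √h = 0: t_empty = 2A√h₀/0.0176.
t_empty = 2·4.23·√2.64/0.0176 = 8.4600·1.6248/0.0176 = 781.02 s.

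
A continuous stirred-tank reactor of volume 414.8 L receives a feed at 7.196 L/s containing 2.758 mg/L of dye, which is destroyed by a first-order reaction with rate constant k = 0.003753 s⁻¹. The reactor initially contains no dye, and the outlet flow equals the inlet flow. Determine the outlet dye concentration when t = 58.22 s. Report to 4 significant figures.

1.604 mg/L

Accumulation = in − out − consumed: V dC/dt = Q C_in − Q C − k V C.
dC/dt = (Q/V) C_in − (Q/V + k) C; effective rate a = Q/V + k = 0.0173481 + 0.003753 = 0.0211011 s⁻¹.
C_ss = Q C_in/(Q + kV) = 2.26747 mg/L; C(t) = C_ss + (C₀ − C_ss) e^(−a t).
C(58.22) = 2.26747 + (-2.26747)·e^(−0.0211011·58.22) = 2.26747 + (-2.26747)·0.292729 = 1.60371 mg/L.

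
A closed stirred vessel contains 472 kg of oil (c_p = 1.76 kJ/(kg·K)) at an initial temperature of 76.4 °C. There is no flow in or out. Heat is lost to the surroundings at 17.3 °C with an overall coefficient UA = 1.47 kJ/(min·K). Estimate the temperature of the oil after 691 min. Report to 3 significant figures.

Unsteady energy balance on the tank contents: M c_p dT/dt = −UA(T − T_amb).
dT/dt = (T_ss − T)/τ with T_ss = T_amb = 17.300 °C, τ = M c_p/UA = 472·1.76/1.47 = 565.12 min.
Solution: T(t) = T_ss + (T₀ − T_ss) e^(−t/τ).
T(691) = 17.300 + (59.100)·0.29442 = 34.700 °C.

34.7 °C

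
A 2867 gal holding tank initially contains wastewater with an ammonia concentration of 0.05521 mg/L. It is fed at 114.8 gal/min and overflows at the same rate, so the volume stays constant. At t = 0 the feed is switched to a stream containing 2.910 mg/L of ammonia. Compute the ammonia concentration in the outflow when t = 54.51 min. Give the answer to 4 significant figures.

2.588 mg/L

Transient balance on the dissolved component: V dC/dt = Q(C_in − C).
So dC/dt = (C_in − C)/τ with τ = V/Q = 2867/114.8 = 24.9739 min.
This is linear first-order; C(t) = C_in + (C₀ − C_in) e^(−t/τ).
C(54.51) = 2.910 + (0.05521 − 2.910)·e^(−54.51/24.9739) = 2.910 + (-2.85479)·0.112739 = 2.58815 mg/L.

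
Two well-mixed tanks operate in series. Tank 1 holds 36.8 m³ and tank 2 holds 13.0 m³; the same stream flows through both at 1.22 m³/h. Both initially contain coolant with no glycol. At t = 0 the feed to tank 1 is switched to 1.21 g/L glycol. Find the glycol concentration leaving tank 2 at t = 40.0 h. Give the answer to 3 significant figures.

0.729 g/L

Time constants: τᵢ = Vᵢ/Q for each well-mixed tank.
τ₁ = 36.8/1.22 = 30.164 h; τ₂ = 13.0/1.22 = 10.656 h.
Solving the cascade with C₁(0)=C₂(0)=0 gives C₂(t) = C_in[1 − (τ₁ e^(−t/τ₁) − τ₂ e^(−t/τ₂))/(τ₁ − τ₂)].
At t = 40.0: e^(−t/τ₁) = 0.26551, e^(−t/τ₂) = 0.023427.
C₂ = 1.21·[1 − (30.164·0.26551 − 10.656·0.023427)/(19.508)] = 1.21·0.60225 = 0.72873 g/L.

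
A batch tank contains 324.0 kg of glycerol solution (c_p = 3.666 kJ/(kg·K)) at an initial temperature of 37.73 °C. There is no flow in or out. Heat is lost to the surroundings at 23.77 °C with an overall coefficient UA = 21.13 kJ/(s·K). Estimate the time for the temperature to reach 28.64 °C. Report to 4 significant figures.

59.20 s

Lumped-capacitance energy balance: M c_p dT/dt = UA(T_amb − T).
τ = M c_p/UA = 56.2132 s; T_ss = T_amb = 23.7700 °C.
T(t) = T_ss + (T₀ − T_ss)e^(−t/τ); set T = 28.64:
t = −τ ln[(T − T_ss)/(T₀ − T_ss)] = −56.2132 · ln(0.348854) = 59.1982 s.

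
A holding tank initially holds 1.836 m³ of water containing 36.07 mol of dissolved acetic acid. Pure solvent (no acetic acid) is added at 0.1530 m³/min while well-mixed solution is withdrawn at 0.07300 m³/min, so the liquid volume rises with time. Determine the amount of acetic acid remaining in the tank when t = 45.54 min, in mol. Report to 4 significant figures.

13.30 mol

Let m(t) be the amount of acetic acid. Volume: V(t) = V₀ + (Q_in − Q_out) t = 1.836 + 0.0800000 t; V(45.54) = 5.47920 m³.
No acetic acid enters, so dm/dt = −Q_out · (m/V).
Separate: dm/m = −Q_out dt/V(t) ⇒ ln(m/m₀) = −(Q_out/(Q_in−Q_out)) ln(V/V₀).
m = m₀ (V₀/V)^(Q_out/(Q_in−Q_out)) = 36.07 × (1.836/5.47920)^(0.912500) = 13.3000 mol.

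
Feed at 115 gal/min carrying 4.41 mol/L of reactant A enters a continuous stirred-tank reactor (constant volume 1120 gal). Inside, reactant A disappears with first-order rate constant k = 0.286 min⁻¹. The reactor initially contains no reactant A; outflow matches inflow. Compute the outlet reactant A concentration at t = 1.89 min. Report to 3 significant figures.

0.606 mol/L

V dC/dt = Q(C_in − C) − k V C.
This is linear with rate a = Q/V + k = 0.38868 min⁻¹.
C_ss = Q C_in/(Q + kV) = 1.1650 mol/L; C(t) = C_ss + (C₀ − C_ss) e^(−a t).
C(1.89) = 1.1650 + (-1.1650)·e^(−0.38868·1.89) = 1.1650 + (-1.1650)·0.47970 = 0.60616 mol/L.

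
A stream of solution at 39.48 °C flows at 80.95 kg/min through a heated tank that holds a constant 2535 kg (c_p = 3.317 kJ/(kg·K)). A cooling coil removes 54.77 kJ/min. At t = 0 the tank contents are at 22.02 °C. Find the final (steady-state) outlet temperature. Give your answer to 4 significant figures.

39.28 °C

M c_p dT/dt = ṁ c_p (T_in − T) − Q̇.
At steady state dT/dt = 0 ⇒ T_ss = T_in − Q̇/(ṁ c_p) = 39.48 − 54.77/(80.95·3.317) = 39.2760 °C.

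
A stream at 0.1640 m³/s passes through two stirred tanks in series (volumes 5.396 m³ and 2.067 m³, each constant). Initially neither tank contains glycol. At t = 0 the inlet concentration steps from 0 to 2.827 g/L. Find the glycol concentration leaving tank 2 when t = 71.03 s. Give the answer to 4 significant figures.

2.304 g/L

Time constants: τᵢ = Vᵢ/Q for each well-mixed tank.
τ₁ = 5.396/0.1640 = 32.9024 s; τ₂ = 2.067/0.1640 = 12.6037 s.
Tank 1: C₁ = C_in(1 − e^(−t/τ₁)). Tank 2 (τ₁ ≠ τ₂): C₂ = C_in[1 − (τ₁ e^(−t/τ₁) − τ₂ e^(−t/τ₂))/(τ₁ − τ₂)].
At t = 71.03: e^(−t/τ₁) = 0.115463, e^(−t/τ₂) = 0.00356830.
C₂ = 2.827·[1 − (32.9024·0.115463 − 12.6037·0.00356830)/(20.2988)] = 2.827·0.815061 = 2.30418 g/L.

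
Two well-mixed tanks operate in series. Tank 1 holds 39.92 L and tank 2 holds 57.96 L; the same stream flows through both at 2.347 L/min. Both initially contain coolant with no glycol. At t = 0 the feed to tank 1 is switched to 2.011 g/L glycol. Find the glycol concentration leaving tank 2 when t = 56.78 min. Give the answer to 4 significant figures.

Species balance on tank i: dCᵢ/dt = (Cᵢ₋₁ − Cᵢ)/τᵢ with τᵢ = Vᵢ/Q.
τ₁ = 39.92/2.347 = 17.0089 min; τ₂ = 57.96/2.347 = 24.6954 min.
Solving the cascade with C₁(0)=C₂(0)=0 gives C₂(t) = C_in[1 − (τ₁ e^(−t/τ₁) − τ₂ e^(−t/τ₂))/(τ₁ − τ₂)].
At t = 56.78: e^(−t/τ₁) = 0.0354993, e^(−t/τ₂) = 0.100337.
C₂ = 2.011·[1 − (17.0089·0.0354993 − 24.6954·0.100337)/(-7.68641)] = 2.011·0.756185 = 1.52069 g/L.

1.521 g/L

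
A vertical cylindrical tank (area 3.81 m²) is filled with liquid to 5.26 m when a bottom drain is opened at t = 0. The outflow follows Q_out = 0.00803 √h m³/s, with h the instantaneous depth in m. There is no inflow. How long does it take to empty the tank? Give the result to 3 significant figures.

Volume balance on the tank: A dh/dt = −0.00803 √h.
Separate and integrate: 2(√h − √h₀) = −(0.00803/A) t.
Set h = 0: 2√h₀ = (0.00803/A) t_empty ⇒ t_empty = 2A√h₀/0.00803.
t_empty = 2·3.81·√5.26/0.00803 = 7.6200·2.2935/0.00803 = 2176.4 s.

2180 s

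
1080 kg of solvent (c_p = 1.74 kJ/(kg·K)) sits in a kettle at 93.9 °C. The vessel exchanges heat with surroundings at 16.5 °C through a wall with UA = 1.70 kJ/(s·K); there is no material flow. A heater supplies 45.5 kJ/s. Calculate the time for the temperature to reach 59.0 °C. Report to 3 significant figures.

M c_p dT/dt = −UA(T − T_amb) + Q̇.
τ = M c_p/UA = 1105.4 s; T_ss = T_amb + Q̇/UA = 16.5 + 45.5/1.70 = 43.265 °C.
T(t) = T_ss + (T₀ − T_ss)e^(−t/τ); set T = 59.0:
t = −τ ln[(T − T_ss)/(T₀ − T_ss)] = −1105.4 · ln(0.31076) = 1291.9 s.

1290 s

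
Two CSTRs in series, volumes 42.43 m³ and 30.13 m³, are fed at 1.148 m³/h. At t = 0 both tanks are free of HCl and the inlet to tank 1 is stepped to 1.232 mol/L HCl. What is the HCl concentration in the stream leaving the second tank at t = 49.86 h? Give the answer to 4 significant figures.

0.5807 mol/L

Time constants: τᵢ = Vᵢ/Q for each well-mixed tank.
τ₁ = 42.43/1.148 = 36.9599 h; τ₂ = 30.13/1.148 = 26.2456 h.
Tank 1: C₁ = C_in(1 − e^(−t/τ₁)). Tank 2 (τ₁ ≠ τ₂): C₂ = C_in[1 − (τ₁ e^(−t/τ₁) − τ₂ e^(−t/τ₂))/(τ₁ − τ₂)].
At t = 49.86: e^(−t/τ₁) = 0.259492, e^(−t/τ₂) = 0.149607.
C₂ = 1.232·[1 − (36.9599·0.259492 − 26.2456·0.149607)/(10.7143)] = 1.232·0.471333 = 0.580683 mol/L.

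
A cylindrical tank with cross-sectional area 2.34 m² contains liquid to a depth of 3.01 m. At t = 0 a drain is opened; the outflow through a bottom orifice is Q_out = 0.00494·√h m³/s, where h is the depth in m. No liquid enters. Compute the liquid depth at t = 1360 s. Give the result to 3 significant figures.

A dh/dt = −Q_out = −0.00494 √h.
∫ h^(−1/2) dh = −(0.00494/A) ∫ dt, giving 2√h = 2√h₀ − (0.00494/A) t.
√h = √3.01 − 0.00494·1360/(2·2.34) = 1.7349 − 1.4356 = 0.29938.
h = 0.29938² = 0.089628 m.

0.0896 m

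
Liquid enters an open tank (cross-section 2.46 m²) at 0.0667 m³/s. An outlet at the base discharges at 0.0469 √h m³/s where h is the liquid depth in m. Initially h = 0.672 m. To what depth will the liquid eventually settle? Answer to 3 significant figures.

Unsteady balance on liquid volume: A dh/dt = Q_in − 0.0469 √h. At steady state dh/dt = 0:
Q_in = 0.0469 √h_ss ⇒ √h_ss = 0.0667/0.0469 = 1.4222.
h_ss = 1.4222² = 2.0226 m. (Since h₀ = 0.672 m < h_ss, the level will rise toward this value.)

2.02 m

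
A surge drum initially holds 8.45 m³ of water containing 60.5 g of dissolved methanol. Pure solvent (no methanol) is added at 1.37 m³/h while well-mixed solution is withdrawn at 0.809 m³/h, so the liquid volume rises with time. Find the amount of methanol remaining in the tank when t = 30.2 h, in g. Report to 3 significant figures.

Total volume: dV/dt = Q_in − Q_out = 0.56100 m³/h, so V(t) = 8.45 + 0.56100 t and V(30.2) = 25.392 m³.
Solute balance: dm/dt = 0 − Q_out C = −Q_out m/V(t).
dm/m = −Q_out dt/(V₀ + 0.56100 t); integrating gives ln(m/m₀) = −(Q_out/(Q_in−Q_out)) ln(V/V₀).
m = m₀ (V₀/V)^(Q_out/(Q_in−Q_out)) = 60.5 × (8.45/25.392)^(1.4421) = 12.379 g.

12.4 g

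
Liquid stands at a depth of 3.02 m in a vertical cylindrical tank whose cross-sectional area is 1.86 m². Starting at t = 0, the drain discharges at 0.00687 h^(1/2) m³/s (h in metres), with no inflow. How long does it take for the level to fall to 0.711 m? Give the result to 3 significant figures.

484 s

With no inflow, A dh/dt = −0.00687 √h.
∫ h^(−1/2) dh = −(0.00687/A) ∫ dt, giving 2√h = 2√h₀ − (0.00687/A) t.
t = 2A(√h₀ − √h)/0.00687 = 2·1.86·(√3.02 − √0.711)/0.00687
  = 3.7200 × (1.7378 − 0.84321) / 0.00687 = 484.42 s.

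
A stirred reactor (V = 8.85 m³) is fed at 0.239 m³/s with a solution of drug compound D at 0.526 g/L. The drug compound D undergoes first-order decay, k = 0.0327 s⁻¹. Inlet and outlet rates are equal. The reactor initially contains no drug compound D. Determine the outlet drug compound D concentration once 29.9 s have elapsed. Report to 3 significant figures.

Accumulation = in − out − consumed: V dC/dt = Q C_in − Q C − k V C.
dC/dt = (Q/V) C_in − (Q/V + k) C; effective rate a = Q/V + k = 0.027006 + 0.0327 = 0.059706 s⁻¹.
C_ss = Q C_in/(Q + kV) = 0.23792 g/L; C(t) = C_ss + (C₀ − C_ss) e^(−a t).
C(29.9) = 0.23792 + (-0.23792)·e^(−0.059706·29.9) = 0.23792 + (-0.23792)·0.16776 = 0.19800 g/L.

0.198 g/L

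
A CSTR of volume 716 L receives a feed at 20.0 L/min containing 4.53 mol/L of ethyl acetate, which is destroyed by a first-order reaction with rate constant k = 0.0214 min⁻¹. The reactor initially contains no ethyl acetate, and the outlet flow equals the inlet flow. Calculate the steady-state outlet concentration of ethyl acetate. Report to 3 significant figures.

Species balance: V dC/dt = Q C_in − Q C − k V C.
At steady state: 0 = Q C_in − (Q + kV) C_ss, so C_ss = Q C_in/(Q + kV).
C_ss = 20.0·4.53/(20.0 + 0.0214·716) = 90.600/35.322 = 2.5649 mol/L.

2.56 mol/L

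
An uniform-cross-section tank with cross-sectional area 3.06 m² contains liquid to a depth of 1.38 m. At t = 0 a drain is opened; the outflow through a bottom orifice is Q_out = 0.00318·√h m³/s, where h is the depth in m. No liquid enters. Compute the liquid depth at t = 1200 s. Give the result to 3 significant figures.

0.304 m

With no inflow, A dh/dt = −0.00318 √h.
This is separable: 2 d(√h)/dt = −0.00318/A, so √h = √h₀ − (0.00318/(2A)) t.
√h = √1.38 − 0.00318·1200/(2·3.06) = 1.1747 − 0.62353 = 0.55120.
h = 0.55120² = 0.30383 m.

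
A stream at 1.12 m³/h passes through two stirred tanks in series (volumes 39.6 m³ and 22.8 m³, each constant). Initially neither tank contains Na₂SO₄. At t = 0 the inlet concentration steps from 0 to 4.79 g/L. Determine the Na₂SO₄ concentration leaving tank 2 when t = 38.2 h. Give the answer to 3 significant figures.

1.95 g/L

Species balance on tank i: dCᵢ/dt = (Cᵢ₋₁ − Cᵢ)/τᵢ with τᵢ = Vᵢ/Q.
τ₁ = 39.6/1.12 = 35.357 h; τ₂ = 22.8/1.12 = 20.357 h.
Tank 1: C₁ = C_in(1 − e^(−t/τ₁)). Tank 2 (τ₁ ≠ τ₂): C₂ = C_in[1 − (τ₁ e^(−t/τ₁) − τ₂ e^(−t/τ₂))/(τ₁ − τ₂)].
At t = 38.2: e^(−t/τ₁) = 0.33946, e^(−t/τ₂) = 0.15313.
C₂ = 4.79·[1 − (35.357·0.33946 − 20.357·0.15313)/(15.000)] = 4.79·0.40766 = 1.9527 g/L.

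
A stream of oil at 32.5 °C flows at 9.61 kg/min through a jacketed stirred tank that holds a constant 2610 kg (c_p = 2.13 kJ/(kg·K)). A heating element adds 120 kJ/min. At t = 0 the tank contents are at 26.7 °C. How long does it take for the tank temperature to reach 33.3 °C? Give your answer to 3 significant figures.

M c_p dT/dt = ṁ c_p (T_in − T) + Q̇.
τ = M/ṁ = 271.59 min; T_ss = T_in + Q̇/(ṁ c_p) = 38.362 °C.
T(t) = T_ss + (T₀ − T_ss) e^(−t/τ). Set T = 33.3:
e^(−t/τ) = (33.3 − 38.362)/(26.7 − 38.362) = 0.43408
t = −271.59 · ln(0.43408) = 226.65 min.

227 min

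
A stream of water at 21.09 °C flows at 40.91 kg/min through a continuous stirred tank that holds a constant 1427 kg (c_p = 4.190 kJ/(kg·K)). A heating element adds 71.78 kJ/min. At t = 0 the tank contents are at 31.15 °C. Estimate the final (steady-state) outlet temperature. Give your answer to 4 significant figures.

21.51 °C

M c_p dT/dt = ṁ c_p (T_in − T) + Q̇.
At steady state dT/dt = 0 ⇒ T_ss = T_in + Q̇/(ṁ c_p) = 21.09 + 71.78/(40.91·4.190) = 21.5088 °C.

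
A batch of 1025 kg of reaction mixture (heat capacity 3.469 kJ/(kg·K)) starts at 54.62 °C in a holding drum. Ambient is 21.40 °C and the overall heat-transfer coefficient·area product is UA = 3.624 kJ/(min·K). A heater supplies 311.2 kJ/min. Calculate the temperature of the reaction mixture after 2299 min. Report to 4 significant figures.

102.2 °C

Lumped-capacitance energy balance: M c_p dT/dt = UA(T_amb − T) + Q̇.
dT/dt = (T_ss − T)/τ with T_ss = T_amb + Q̇/UA = 21.40 + 311.2/3.624 = 107.272 °C, τ = M c_p/UA = 1025·3.469/3.624 = 981.160 min.
Integrating: T(t) = T_ss + (T₀ − T_ss) e^(−t/τ).
T(2299) = 107.272 + (-52.6520)·0.0960253 = 102.216 °C.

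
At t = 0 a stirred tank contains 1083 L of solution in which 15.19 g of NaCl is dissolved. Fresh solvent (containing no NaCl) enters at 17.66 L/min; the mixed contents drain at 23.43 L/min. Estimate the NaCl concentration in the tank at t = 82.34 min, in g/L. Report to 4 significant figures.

0.002395 g/L

Let m(t) be the amount of NaCl. Volume: V(t) = V₀ + (Q_in − Q_out) t = 1083 − 5.77000 t; V(82.34) = 607.898 L.
Solute balance: dm/dt = 0 − Q_out C = −Q_out m/V(t).
Separate: dm/m = −Q_out dt/V(t) ⇒ ln(m/m₀) = −(Q_out/(Q_in−Q_out)) ln(V/V₀).
m = m₀ (V₀/V)^(Q_out/(Q_in−Q_out)) = 15.19 × (1083/607.898)^(-4.06066) = 1.45598 g.
C = m/V = 1.45598/607.898 = 0.00239510 g/L.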